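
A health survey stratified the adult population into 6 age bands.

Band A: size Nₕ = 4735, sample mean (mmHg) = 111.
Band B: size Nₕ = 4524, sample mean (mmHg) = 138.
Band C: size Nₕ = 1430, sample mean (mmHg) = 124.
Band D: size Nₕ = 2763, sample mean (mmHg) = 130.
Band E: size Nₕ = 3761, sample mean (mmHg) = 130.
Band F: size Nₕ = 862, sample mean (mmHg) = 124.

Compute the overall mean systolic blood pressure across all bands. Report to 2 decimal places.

126.26

x̄_st = (Σ Nₕx̄ₕ) / (Σ Nₕ) = (4735·111 + 4524·138 + 1430·124 + 2763·130 + 3761·130 + 862·124) / 18075
= 2282225 / 18075 = 126.2642... → 126.26.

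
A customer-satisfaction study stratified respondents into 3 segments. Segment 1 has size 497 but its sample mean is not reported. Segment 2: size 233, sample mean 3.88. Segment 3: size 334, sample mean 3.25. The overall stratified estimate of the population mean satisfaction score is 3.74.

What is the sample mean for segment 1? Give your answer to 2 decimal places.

4.00

N = 497 + 233 + 334 = 1064.
Overall total = μ·N = 3.74·1064 = 3979.36.
Subtract the known strata: 233·3.88 + 334·3.25 = 1989.54.
Remaining total for segment 1: 3979.36 − 1989.54 = 1989.82.
Divide by its size: 1989.82 / 497 = 4.0037... → 4.00.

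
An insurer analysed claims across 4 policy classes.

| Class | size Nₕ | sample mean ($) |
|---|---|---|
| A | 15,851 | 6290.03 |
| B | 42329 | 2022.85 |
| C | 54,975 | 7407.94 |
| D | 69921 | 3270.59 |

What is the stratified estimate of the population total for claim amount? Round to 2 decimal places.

Population total = Σ Nₕ·x̄ₕ (each stratum's size times its mean).
15851·6290.03 + 42329·2022.85 + 54975·7407.94 + 69921·3270.59 = 99703265.53 + 85625217.65 + 407251501.5 + 228682923.39 = 821262908.07.

821262908.07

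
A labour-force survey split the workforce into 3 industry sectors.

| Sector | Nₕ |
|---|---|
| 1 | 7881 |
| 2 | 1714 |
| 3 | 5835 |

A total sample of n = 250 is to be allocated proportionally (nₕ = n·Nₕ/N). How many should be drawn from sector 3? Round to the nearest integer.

Share of sector 3 = 5835/15430 = 0.37816.
Allocate 250 × 0.37816 = 94.540... → 95.

95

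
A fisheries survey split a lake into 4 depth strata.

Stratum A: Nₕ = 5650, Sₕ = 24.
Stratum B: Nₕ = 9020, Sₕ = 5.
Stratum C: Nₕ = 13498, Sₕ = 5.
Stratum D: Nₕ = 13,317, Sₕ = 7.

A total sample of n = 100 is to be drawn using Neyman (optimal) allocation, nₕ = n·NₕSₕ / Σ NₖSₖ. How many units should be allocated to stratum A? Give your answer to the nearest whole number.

40

A: NₕSₕ = 5650·24 = 135600
B: NₕSₕ = 9020·5 = 45100
C: NₕSₕ = 13498·5 = 67490
D: NₕSₕ = 13317·7 = 93219
Σ NₕSₕ = 341409.
n_A = 100·135600/341409 = 39.718... → 40.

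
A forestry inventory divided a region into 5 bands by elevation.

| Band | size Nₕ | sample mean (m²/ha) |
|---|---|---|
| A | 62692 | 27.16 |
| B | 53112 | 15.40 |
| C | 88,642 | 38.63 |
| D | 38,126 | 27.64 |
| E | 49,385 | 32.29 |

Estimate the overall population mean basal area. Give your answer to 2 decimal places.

29.43

x̄_st = (Σ Nₕx̄ₕ) / (Σ Nₕ) = (62692·27.16 + 53112·15.40 + 88642·38.63 + 38126·27.64 + 49385·32.29) / 291957
= 8593324.27 / 291957 = 29.4335... → 29.43.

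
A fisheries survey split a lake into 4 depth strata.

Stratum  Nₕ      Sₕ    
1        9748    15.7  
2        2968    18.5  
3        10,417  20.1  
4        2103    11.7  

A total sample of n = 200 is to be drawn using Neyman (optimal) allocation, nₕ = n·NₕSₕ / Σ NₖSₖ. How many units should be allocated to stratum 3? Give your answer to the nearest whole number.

95

1: NₕSₕ = 9748·15.7 = 153043.6
2: NₕSₕ = 2968·18.5 = 54908
3: NₕSₕ = 10417·20.1 = 209381.7
4: NₕSₕ = 2103·11.7 = 24605.1
Σ NₕSₕ = 441938.4.
n_3 = 200·209381.7/441938.4 = 94.756... → 95.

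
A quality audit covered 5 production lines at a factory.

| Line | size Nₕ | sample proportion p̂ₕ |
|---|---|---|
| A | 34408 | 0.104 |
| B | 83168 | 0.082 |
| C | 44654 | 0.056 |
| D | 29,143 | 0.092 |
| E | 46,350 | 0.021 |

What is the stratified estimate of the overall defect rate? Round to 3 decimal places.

0.070

Wₕ = Nₕ/N with N = 237723: 0.1447, 0.3499, 0.1878, 0.1226, 0.1950.
p̂_st = 0.1447·0.104 + 0.3499·0.082 + 0.1878·0.056 + 0.1226·0.092 + 0.1950·0.021 ≈ 0.06963... → 0.070.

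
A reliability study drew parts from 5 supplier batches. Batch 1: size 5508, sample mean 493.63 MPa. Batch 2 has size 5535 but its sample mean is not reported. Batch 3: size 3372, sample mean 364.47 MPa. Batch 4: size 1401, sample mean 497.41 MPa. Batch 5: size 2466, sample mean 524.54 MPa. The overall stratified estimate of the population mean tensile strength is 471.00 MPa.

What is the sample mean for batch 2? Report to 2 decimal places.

Σ Nₕx̄ₕ = N·μ, so 5535·x̄_2 = 18282·471.00 − (5508·493.63 + 3372·364.47 + 1401·497.41 + 2466·524.54).
= 8610822 − 5938293.93 = 2672528.07.
x̄_2 = 2672528.07 / 5535 = 482.8416... → 482.84.

482.84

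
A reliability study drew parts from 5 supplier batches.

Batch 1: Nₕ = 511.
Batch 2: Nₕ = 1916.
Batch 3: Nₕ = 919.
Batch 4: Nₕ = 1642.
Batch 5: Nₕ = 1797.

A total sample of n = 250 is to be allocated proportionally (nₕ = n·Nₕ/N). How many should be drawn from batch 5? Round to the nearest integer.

N = 511 + 1916 + 919 + 1642 + 1797 = 6785.
n_5 = 250·1797/6785 = 66.212... → 66.

66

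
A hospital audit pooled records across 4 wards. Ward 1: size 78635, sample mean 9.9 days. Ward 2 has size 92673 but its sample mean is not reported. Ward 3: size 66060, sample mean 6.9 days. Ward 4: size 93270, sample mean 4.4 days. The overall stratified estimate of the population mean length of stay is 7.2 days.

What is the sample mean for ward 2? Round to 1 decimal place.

7.9

Σ Nₕx̄ₕ = N·μ, so 92673·x̄_2 = 330638·7.2 − (78635·9.9 + 66060·6.9 + 93270·4.4).
= 2380593.6 − 1644688.5 = 735905.1.
x̄_2 = 735905.1 / 92673 = 7.941... → 7.9.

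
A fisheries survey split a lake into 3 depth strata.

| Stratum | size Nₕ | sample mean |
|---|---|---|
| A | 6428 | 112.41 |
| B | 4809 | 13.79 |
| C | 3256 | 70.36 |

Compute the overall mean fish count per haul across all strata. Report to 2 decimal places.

N = 6428 + 4809 + 3256 = 14493.
Weight each subgroup mean by Nₕ/N and sum.
Σ Nₕx̄ₕ = 6428·112.41 + 4809·13.79 + 3256·70.36 = 722571.48 + 66316.11 + 229092.16 = 1017979.75.
Divide by N: 1017979.75 / 14493 = 70.2394... → 70.24.

70.24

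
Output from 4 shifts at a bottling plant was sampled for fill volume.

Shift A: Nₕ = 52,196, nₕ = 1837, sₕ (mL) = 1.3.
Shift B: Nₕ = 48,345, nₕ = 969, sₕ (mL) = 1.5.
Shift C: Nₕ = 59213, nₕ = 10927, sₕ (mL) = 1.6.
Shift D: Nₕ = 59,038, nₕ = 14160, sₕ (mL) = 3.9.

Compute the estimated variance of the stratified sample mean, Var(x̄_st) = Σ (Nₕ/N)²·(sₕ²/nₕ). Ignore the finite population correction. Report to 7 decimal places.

0.0002611

N = 218792. Term for each stratum: Wₕ²sₕ²/nₕ.
Var(x̄_st) = 0.0000523587 + 0.0001133702 + 0.0000171597 + 0.0000782107 = 0.0002610994 → 0.0002611.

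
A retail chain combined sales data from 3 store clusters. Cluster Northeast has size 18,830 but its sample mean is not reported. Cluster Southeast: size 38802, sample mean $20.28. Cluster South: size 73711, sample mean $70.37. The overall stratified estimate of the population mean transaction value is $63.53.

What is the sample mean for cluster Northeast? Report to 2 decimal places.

125.88

N = 18830 + 38802 + 73711 = 131343.
Overall total = μ·N = 63.53·131343 = 8344220.79.
Subtract the known strata: 38802·20.28 + 73711·70.37 = 5973947.63.
Remaining total for cluster Northeast: 8344220.79 − 5973947.63 = 2370273.16.
Divide by its size: 2370273.16 / 18830 = 125.8775... → 125.88.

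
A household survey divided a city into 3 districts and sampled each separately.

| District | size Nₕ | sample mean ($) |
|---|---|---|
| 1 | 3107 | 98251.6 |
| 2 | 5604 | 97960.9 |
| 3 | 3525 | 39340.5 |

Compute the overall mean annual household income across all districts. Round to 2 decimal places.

81147.10

N = 3107 + 5604 + 3525 = 12236.
Weight each subgroup mean by Nₕ/N and sum.
Σ Nₕx̄ₕ = 3107·98251.6 + 5604·97960.9 + 3525·39340.5 = 305267721.2 + 548972883.6 + 138675262.5 = 992915867.3.
Divide by N: 992915867.3 / 12236 = 81147.0961... → 81147.10.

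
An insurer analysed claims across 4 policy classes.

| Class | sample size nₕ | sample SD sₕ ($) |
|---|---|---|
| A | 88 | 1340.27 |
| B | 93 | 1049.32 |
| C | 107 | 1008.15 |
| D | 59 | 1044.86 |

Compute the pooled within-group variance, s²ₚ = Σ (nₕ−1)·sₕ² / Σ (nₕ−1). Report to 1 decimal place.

A: (88−1)·1340.27² = 87·1796323.6729 = 156280159.5423
B: (93−1)·1049.32² = 92·1101072.4624 = 101298666.5408
C: (107−1)·1008.15² = 106·1016366.4225 = 107734840.785
D: (59−1)·1044.86² = 58·1091732.4196 = 63320480.3368
Numerator = 428634147.2049; denominator = Σ(nₕ−1) = 343.
s²ₚ = 428634147.2049/343 = 1249662.237... → 1249662.2.

1249662.2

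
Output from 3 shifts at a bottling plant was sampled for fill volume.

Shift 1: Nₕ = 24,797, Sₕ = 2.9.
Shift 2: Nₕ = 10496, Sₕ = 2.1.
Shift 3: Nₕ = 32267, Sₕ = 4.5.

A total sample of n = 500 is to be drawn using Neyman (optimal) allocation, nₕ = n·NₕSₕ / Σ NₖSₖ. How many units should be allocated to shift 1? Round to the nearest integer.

150

Σ NₕSₕ = 24797·2.9 + 10496·2.1 + 32267·4.5 = 239154.4.
Share for 1: 71911.3/239154.4 = 0.30069.
n_1 = 500 × 0.30069 = 150.345... → 150.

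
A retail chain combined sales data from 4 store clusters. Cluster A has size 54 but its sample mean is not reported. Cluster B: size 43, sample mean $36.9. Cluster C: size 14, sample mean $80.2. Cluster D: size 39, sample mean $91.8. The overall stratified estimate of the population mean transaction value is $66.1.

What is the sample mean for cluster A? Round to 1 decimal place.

67.1

N = 54 + 43 + 14 + 39 = 150.
Overall total = μ·N = 66.1·150 = 9915.
Subtract the known strata: 43·36.9 + 14·80.2 + 39·91.8 = 6289.7.
Remaining total for cluster A: 9915 − 6289.7 = 3625.3.
Divide by its size: 3625.3 / 54 = 67.135... → 67.1.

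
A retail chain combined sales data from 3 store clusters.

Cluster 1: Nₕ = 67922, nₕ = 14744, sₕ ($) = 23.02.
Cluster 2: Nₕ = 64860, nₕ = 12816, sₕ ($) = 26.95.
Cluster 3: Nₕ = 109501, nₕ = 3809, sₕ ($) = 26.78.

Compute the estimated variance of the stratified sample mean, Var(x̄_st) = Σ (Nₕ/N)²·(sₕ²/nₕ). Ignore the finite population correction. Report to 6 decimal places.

0.045345

N = 242283; Wₕ = Nₕ/N.
cluster 1: (67922/242283)²·23.02²/14744 = 0.002824687
cluster 2: (64860/242283)²·26.95²/12816 = 0.004061375
cluster 3: (109501/242283)²·26.78²/3809 = 0.038459219
Sum = 0.045345281 → 0.045345.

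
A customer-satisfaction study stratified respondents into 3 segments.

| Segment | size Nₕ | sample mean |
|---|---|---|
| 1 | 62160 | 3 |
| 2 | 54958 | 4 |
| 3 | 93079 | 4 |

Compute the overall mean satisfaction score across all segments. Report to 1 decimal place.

x̄_st = (Σ Nₕx̄ₕ) / (Σ Nₕ) = (62160·3 + 54958·4 + 93079·4) / 210197
= 778628 / 210197 = 3.704... → 3.7.

3.7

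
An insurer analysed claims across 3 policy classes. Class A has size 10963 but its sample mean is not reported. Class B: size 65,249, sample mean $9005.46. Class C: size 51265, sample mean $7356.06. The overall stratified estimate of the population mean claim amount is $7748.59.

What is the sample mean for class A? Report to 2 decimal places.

2103.56

N = 10963 + 65249 + 51265 = 127477.
Overall total = μ·N = 7748.59·127477 = 987767007.43.
Subtract the known strata: 65249·9005.46 + 51265·7356.06 = 964705675.44.
Remaining total for class A: 987767007.43 − 964705675.44 = 23061331.99.
Divide by its size: 23061331.99 / 10963 = 2103.5603... → 2103.56.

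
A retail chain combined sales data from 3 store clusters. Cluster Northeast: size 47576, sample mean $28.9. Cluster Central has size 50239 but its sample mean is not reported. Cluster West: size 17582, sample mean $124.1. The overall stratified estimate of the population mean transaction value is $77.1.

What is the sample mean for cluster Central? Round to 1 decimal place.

106.3

Σ Nₕx̄ₕ = N·μ, so 50239·x̄_Central = 115397·77.1 − (47576·28.9 + 17582·124.1).
= 8897108.7 − 3556872.6 = 5340236.1.
x̄_Central = 5340236.1 / 50239 = 106.297... → 106.3.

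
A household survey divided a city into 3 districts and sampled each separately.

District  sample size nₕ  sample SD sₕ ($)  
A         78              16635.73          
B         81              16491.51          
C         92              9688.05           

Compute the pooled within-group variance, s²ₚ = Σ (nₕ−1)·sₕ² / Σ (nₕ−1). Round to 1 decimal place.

Degrees of freedom: 77 + 80 + 91 = 248.
Σ(nₕ−1)sₕ² = 77·276747512.6329 + 80·271969902.0801 + 91·93858312.8025 = 51608257104.1688.
s²ₚ = 51608257104.1688 / 248 = 208097810.904... → 208097810.9.

208097810.9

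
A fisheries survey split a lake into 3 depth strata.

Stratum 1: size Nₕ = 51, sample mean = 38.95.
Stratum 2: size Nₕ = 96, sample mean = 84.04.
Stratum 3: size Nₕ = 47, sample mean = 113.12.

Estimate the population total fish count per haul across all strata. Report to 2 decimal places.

1: 51·38.95 = 1986.45
2: 96·84.04 = 8067.84
3: 47·113.12 = 5316.64
τ̂ = Σ Nₕx̄ₕ = 15370.93.

15370.93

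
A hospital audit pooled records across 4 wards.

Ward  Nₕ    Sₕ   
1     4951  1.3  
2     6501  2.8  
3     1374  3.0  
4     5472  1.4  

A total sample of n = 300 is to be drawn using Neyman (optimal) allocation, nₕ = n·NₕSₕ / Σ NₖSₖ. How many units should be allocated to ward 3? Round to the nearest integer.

Σ NₕSₕ = 4951·1.3 + 6501·2.8 + 1374·3.0 + 5472·1.4 = 36421.9.
Share for 3: 4122/36421.9 = 0.11317.
n_3 = 300 × 0.11317 = 33.952... → 34.

34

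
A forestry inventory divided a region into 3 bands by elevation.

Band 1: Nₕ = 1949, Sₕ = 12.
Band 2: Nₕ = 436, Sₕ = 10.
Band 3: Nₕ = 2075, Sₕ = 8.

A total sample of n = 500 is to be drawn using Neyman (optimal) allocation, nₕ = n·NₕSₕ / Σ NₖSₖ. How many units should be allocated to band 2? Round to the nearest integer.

49

1: NₕSₕ = 1949·12 = 23388
2: NₕSₕ = 436·10 = 4360
3: NₕSₕ = 2075·8 = 16600
Σ NₕSₕ = 44348.
n_2 = 500·4360/44348 = 49.157... → 49.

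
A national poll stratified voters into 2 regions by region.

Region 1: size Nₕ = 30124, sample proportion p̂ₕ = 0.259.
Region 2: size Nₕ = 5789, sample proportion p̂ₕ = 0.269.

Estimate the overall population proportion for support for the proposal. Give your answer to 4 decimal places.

Wₕ = Nₕ/N with N = 35913: 0.8388, 0.1612.
p̂_st = 0.8388·0.259 + 0.1612·0.269 ≈ 0.260612... → 0.2606.

0.2606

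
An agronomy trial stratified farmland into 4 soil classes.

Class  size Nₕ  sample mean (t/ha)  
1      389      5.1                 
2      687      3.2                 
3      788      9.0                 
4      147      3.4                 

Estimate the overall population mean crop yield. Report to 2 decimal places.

5.85

N = 2011; weights Wₕ = Nₕ/N = (0.1934, 0.3416, 0.3918, 0.0731).
x̄_st = Σ Wₕ·x̄ₕ = 0.1934·5.1 + 0.3416·3.2 + 0.3918·9.0 + 0.0731·3.4 ≈ 5.8548...
→ 5.85.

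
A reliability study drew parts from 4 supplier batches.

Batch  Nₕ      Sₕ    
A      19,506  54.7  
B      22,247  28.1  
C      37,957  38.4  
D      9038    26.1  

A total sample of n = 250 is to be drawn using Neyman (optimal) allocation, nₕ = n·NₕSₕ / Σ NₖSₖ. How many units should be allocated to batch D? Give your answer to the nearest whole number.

17

Σ NₕSₕ = 19506·54.7 + 22247·28.1 + 37957·38.4 + 9038·26.1 = 3385559.5.
Share for D: 235891.8/3385559.5 = 0.06968.
n_D = 250 × 0.06968 = 17.419... → 17.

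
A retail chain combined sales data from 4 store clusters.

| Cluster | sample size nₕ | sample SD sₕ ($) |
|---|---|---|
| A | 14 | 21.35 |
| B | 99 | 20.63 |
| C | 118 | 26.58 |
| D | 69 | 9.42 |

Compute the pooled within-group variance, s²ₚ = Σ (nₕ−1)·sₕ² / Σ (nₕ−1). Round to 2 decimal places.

Degrees of freedom: 13 + 98 + 117 + 68 = 296.
Σ(nₕ−1)sₕ² = 13·455.8225 + 98·425.5969 + 117·706.4964 + 68·88.7364 = 136328.3427.
s²ₚ = 136328.3427 / 296 = 460.5687... → 460.57.

460.57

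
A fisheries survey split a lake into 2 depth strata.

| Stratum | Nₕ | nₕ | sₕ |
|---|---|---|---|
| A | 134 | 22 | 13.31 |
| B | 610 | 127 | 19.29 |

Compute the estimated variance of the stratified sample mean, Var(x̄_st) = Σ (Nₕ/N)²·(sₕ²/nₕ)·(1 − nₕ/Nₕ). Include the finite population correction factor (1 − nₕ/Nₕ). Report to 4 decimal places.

1.7779

N = 744; Wₕ = Nₕ/N.
stratum A: (134/744)²·13.31²/22·(1 − 22/134) = 0.2183285
stratum B: (610/744)²·19.29²/127·(1 − 127/610) = 1.5595232
Sum = 1.7778516 → 1.7779.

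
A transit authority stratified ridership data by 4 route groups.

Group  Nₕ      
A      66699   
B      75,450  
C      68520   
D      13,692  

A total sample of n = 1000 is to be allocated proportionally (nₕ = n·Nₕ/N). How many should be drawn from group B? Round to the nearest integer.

336

N = 66699 + 75450 + 68520 + 13692 = 224361.
n_B = 1000·75450/224361 = 336.288... → 336.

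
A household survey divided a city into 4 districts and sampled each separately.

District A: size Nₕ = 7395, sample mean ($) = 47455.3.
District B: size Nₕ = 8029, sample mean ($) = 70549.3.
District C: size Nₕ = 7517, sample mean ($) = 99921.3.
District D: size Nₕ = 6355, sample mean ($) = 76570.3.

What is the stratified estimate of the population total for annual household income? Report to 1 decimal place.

2155084941.8

Population total = Σ Nₕ·x̄ₕ (each stratum's size times its mean).
7395·47455.3 + 8029·70549.3 + 7517·99921.3 + 6355·76570.3 = 350931943.5 + 566440329.7 + 751108412.1 + 486604256.5 = 2155084941.8.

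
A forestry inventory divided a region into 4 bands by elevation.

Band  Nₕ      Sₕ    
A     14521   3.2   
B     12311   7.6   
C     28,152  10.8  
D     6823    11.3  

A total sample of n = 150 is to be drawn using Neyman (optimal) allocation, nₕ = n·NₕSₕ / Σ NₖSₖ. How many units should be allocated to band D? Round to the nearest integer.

22

A: NₕSₕ = 14521·3.2 = 46467.2
B: NₕSₕ = 12311·7.6 = 93563.6
C: NₕSₕ = 28152·10.8 = 304041.6
D: NₕSₕ = 6823·11.3 = 77099.9
Σ NₕSₕ = 521172.3.
n_D = 150·77099.9/521172.3 = 22.190... → 22.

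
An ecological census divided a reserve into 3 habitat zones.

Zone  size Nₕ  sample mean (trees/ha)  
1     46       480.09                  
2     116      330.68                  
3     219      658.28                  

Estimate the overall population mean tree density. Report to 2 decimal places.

537.02

x̄_st = (Σ Nₕx̄ₕ) / (Σ Nₕ) = (46·480.09 + 116·330.68 + 219·658.28) / 381
= 204606.34 / 381 = 537.0245... → 537.02.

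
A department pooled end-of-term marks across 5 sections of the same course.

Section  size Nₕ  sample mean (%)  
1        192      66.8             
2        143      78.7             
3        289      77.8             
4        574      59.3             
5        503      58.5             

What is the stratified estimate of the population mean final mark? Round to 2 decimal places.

x̄_st = (Σ Nₕx̄ₕ) / (Σ Nₕ) = (192·66.8 + 143·78.7 + 289·77.8 + 574·59.3 + 503·58.5) / 1701
= 110027.6 / 1701 = 64.6841... → 64.68.

64.68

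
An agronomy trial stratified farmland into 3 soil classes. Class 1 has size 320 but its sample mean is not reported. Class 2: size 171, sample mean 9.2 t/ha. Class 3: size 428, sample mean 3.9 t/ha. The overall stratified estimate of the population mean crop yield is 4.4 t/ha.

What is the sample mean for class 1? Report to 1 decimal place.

2.5

Σ Nₕx̄ₕ = N·μ, so 320·x̄_1 = 919·4.4 − (171·9.2 + 428·3.9).
= 4043.6 − 3242.4 = 801.2.
x̄_1 = 801.2 / 320 = 2.504... → 2.5.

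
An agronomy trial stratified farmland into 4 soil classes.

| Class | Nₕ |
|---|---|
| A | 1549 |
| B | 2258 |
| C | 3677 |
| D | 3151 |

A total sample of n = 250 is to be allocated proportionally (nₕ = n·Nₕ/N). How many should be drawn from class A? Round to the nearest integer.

36

Share of class A = 1549/10635 = 0.14565.
Allocate 250 × 0.14565 = 36.413... → 36.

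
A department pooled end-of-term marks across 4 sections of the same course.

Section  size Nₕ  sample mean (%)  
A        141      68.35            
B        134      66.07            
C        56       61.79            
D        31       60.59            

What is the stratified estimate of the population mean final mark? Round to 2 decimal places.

65.83

x̄_st = (Σ Nₕx̄ₕ) / (Σ Nₕ) = (141·68.35 + 134·66.07 + 56·61.79 + 31·60.59) / 362
= 23829.26 / 362 = 65.8267... → 65.83.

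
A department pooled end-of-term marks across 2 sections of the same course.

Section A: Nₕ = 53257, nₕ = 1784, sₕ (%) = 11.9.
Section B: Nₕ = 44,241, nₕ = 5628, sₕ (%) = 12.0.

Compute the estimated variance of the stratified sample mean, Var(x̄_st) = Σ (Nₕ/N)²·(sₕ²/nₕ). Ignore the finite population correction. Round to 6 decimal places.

N = 97498; Wₕ = Nₕ/N.
section A: (53257/97498)²·11.9²/1784 = 0.023684327
section B: (44241/97498)²·12.0²/5628 = 0.005268256
Sum = 0.028952583 → 0.028953.

0.028953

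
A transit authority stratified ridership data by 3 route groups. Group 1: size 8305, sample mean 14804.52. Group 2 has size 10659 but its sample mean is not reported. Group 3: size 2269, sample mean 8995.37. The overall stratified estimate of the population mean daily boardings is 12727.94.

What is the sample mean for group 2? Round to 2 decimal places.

Σ Nₕx̄ₕ = N·μ, so 10659·x̄_2 = 21233·12727.94 − (8305·14804.52 + 2269·8995.37).
= 270252350.02 − 143362033.13 = 126890316.89.
x̄_2 = 126890316.89 / 10659 = 11904.5236... → 11904.52.

11904.52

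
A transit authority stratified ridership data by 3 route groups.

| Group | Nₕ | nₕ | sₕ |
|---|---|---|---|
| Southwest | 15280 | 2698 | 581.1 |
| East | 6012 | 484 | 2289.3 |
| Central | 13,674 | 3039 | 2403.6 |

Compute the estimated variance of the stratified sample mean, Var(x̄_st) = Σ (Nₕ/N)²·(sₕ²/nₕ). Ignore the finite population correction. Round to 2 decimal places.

634.75

N = 34966; Wₕ = Nₕ/N.
group Southwest: (15280/34966)²·581.1²/2698 = 23.90092
group East: (6012/34966)²·2289.3²/484 = 320.11505
group Central: (13674/34966)²·2403.6²/3039 = 290.73207
Sum = 634.74804 → 634.75.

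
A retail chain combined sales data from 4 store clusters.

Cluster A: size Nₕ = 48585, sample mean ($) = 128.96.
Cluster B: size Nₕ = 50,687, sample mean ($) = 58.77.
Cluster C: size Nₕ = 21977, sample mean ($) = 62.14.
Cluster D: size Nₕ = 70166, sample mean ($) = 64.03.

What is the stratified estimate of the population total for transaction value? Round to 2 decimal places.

Estimate total by summing Nₕ·x̄ₕ over strata.
48585·128.96 + 50687·58.77 + 21977·62.14 + 70166·64.03 = 6265521.6 + 2978874.99 + 1365650.78 + 4492728.98 = 15102776.35.

15102776.35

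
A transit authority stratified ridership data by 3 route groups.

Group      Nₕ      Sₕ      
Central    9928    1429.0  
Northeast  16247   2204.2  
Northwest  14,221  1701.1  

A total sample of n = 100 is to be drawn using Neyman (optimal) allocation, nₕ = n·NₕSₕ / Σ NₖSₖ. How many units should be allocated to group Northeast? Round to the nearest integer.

Σ NₕSₕ = 9928·1429.0 + 16247·2204.2 + 14221·1701.1 = 74190092.5.
Share for Northeast: 35811637.4/74190092.5 = 0.48270.
n_Northeast = 100 × 0.48270 = 48.270... → 48.

48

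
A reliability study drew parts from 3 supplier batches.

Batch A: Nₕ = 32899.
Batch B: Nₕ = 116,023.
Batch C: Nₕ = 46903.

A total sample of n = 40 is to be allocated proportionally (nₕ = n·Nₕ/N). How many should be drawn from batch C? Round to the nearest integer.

10

Share of batch C = 46903/195825 = 0.23951.
Allocate 40 × 0.23951 = 9.581... → 10.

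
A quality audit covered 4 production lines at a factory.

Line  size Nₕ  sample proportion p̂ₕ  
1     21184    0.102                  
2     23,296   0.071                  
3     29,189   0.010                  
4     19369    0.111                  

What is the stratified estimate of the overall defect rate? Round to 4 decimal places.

Wₕ = Nₕ/N with N = 93038: 0.2277, 0.2504, 0.3137, 0.2082.
p̂_st = 0.2277·0.102 + 0.2504·0.071 + 0.3137·0.010 + 0.2082·0.111 ≈ 0.067248... → 0.0672.

0.0672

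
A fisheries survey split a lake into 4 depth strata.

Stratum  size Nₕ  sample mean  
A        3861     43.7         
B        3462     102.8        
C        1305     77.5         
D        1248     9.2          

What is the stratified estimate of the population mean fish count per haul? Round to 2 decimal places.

64.52

N = 9876; weights Wₕ = Nₕ/N = (0.3909, 0.3505, 0.1321, 0.1264).
x̄_st = Σ Wₕ·x̄ₕ = 0.3909·43.7 + 0.3505·102.8 + 0.1321·77.5 + 0.1264·9.2 ≈ 64.5239...
→ 64.52.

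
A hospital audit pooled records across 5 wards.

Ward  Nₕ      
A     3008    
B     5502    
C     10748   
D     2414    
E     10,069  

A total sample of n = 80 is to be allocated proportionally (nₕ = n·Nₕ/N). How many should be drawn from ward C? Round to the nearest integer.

Share of ward C = 10748/31741 = 0.33862.
Allocate 80 × 0.33862 = 27.089... → 27.

27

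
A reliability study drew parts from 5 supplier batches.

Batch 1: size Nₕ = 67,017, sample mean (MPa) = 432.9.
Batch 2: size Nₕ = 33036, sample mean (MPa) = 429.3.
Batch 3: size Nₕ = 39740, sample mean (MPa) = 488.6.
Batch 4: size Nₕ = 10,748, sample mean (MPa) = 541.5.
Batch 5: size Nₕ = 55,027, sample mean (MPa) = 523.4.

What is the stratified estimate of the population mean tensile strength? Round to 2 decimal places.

472.99

x̄_st = (Σ Nₕx̄ₕ) / (Σ Nₕ) = (67017·432.9 + 33036·429.3 + 39740·488.6 + 10748·541.5 + 55027·523.4) / 205568
= 97232151.9 / 205568 = 472.9926... → 472.99.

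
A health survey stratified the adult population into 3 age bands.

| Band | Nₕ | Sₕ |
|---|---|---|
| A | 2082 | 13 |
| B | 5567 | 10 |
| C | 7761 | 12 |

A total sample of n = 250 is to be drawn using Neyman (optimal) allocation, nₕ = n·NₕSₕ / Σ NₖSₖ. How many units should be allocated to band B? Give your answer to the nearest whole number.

A: NₕSₕ = 2082·13 = 27066
B: NₕSₕ = 5567·10 = 55670
C: NₕSₕ = 7761·12 = 93132
Σ NₕSₕ = 175868.
n_B = 250·55670/175868 = 79.136... → 79.

79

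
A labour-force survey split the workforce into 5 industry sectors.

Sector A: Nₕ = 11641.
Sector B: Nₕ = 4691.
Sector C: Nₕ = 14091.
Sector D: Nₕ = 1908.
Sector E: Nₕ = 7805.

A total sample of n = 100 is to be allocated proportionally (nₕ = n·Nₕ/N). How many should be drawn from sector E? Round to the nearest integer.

N = 11641 + 4691 + 14091 + 1908 + 7805 = 40136.
n_E = 100·7805/40136 = 19.446... → 19.

19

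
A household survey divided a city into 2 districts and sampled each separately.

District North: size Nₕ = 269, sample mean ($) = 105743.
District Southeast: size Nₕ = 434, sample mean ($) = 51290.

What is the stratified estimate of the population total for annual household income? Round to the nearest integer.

50704727

Estimate total by summing Nₕ·x̄ₕ over strata.
269·105743 + 434·51290 = 28444867 + 22259860 = 50704727.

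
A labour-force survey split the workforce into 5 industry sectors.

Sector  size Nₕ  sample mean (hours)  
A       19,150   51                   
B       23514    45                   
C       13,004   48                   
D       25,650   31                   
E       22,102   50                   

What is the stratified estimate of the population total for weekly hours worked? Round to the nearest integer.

Estimate total by summing Nₕ·x̄ₕ over strata.
19150·51 + 23514·45 + 13004·48 + 25650·31 + 22102·50 = 976650 + 1058130 + 624192 + 795150 + 1105100 = 4559222.

4559222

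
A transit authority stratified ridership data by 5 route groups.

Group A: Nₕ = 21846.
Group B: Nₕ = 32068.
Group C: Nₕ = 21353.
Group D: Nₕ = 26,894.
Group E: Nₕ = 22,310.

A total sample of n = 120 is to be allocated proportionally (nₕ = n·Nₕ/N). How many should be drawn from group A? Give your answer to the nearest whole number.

N = 21846 + 32068 + 21353 + 26894 + 22310 = 124471.
n_A = 120·21846/124471 = 21.061... → 21.

21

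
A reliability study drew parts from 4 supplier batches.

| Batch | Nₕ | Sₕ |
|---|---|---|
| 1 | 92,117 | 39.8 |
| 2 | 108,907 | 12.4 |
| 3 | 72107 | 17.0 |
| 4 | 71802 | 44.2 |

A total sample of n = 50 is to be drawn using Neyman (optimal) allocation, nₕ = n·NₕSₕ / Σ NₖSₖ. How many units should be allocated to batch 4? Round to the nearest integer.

17

Σ NₕSₕ = 92117·39.8 + 108907·12.4 + 72107·17.0 + 71802·44.2 = 9416170.8.
Share for 4: 3173648.4/9416170.8 = 0.33704.
n_4 = 50 × 0.33704 = 16.852... → 17.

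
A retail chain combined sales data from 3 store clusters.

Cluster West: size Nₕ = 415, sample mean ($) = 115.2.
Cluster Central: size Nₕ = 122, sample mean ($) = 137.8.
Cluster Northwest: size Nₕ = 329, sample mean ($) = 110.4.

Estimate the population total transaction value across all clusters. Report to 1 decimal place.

100941.2

West: 415·115.2 = 47808
Central: 122·137.8 = 16811.6
Northwest: 329·110.4 = 36321.6
τ̂ = Σ Nₕx̄ₕ = 100941.2.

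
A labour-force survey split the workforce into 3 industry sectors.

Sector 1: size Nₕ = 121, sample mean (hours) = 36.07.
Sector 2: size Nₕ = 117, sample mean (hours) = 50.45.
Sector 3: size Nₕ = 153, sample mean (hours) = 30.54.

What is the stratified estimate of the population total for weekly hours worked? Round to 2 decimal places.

14939.74

Population total = Σ Nₕ·x̄ₕ (each stratum's size times its mean).
121·36.07 + 117·50.45 + 153·30.54 = 4364.47 + 5902.65 + 4672.62 = 14939.74.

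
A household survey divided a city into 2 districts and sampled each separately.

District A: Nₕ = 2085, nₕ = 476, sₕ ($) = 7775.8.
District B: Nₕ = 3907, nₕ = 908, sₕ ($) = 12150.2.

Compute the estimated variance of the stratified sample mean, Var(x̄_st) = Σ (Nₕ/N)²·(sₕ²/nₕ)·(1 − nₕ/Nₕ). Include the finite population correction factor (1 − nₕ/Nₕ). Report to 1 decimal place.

N = 5992; Wₕ = Nₕ/N.
district A: (2085/5992)²·7775.8²/476·(1 − 476/2085) = 11868.6604
district B: (3907/5992)²·12150.2²/908·(1 − 908/3907) = 53058.7816
Sum = 64927.4420 → 64927.4.

64927.4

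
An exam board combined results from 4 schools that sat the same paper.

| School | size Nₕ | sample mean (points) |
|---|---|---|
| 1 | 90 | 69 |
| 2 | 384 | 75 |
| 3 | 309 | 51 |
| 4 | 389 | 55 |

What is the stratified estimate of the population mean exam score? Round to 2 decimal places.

x̄_st = (Σ Nₕx̄ₕ) / (Σ Nₕ) = (90·69 + 384·75 + 309·51 + 389·55) / 1172
= 72164 / 1172 = 61.5734... → 61.57.

61.57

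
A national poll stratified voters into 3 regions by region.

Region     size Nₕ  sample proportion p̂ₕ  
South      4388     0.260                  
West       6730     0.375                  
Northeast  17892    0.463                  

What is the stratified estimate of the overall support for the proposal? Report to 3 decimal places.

Wₕ = Nₕ/N with N = 29010: 0.1513, 0.2320, 0.6168.
p̂_st = 0.1513·0.260 + 0.2320·0.375 + 0.6168·0.463 ≈ 0.41188... → 0.412.

0.412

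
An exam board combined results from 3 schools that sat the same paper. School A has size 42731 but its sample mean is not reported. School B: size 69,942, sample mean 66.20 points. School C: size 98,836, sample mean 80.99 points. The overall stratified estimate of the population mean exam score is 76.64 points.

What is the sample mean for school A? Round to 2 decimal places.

83.67

N = 42731 + 69942 + 98836 = 211509.
Overall total = μ·N = 76.64·211509 = 16210049.76.
Subtract the known strata: 69942·66.20 + 98836·80.99 = 12634888.04.
Remaining total for school A: 16210049.76 − 12634888.04 = 3575161.72.
Divide by its size: 3575161.72 / 42731 = 83.6667... → 83.67.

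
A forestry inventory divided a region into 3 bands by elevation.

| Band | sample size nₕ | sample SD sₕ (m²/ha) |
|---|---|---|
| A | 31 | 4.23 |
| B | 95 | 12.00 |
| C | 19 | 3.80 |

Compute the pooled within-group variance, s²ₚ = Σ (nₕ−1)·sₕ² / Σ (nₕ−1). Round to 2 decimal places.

Degrees of freedom: 30 + 94 + 18 = 142.
Σ(nₕ−1)sₕ² = 30·17.8929 + 94·144 + 18·14.44 = 14332.707.
s²ₚ = 14332.707 / 142 = 100.9346... → 100.93.

100.93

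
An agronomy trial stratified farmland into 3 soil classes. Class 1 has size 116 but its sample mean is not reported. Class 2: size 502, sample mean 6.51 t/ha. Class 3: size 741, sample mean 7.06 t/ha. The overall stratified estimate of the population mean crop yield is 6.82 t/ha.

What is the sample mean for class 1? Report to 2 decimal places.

6.63

Σ Nₕx̄ₕ = N·μ, so 116·x̄_1 = 1359·6.82 − (502·6.51 + 741·7.06).
= 9268.38 − 8499.48 = 768.9.
x̄_1 = 768.9 / 116 = 6.6284... → 6.63.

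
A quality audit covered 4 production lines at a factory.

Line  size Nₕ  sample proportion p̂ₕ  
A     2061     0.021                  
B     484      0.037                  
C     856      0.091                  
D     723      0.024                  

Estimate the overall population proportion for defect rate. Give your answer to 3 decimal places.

N = 2061 + 484 + 856 + 723 = 4124.
Overall proportion = Σ (Nₕ/N)·p̂ₕ.
Σ Nₕp̂ₕ = 43.281 + 17.908 + 77.896 + 17.352 = 156.437.
156.437 / 4124 = 0.03793... → 0.038.

0.038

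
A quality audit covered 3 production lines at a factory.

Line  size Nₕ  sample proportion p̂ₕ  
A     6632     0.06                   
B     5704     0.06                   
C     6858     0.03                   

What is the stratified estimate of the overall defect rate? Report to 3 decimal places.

N = 6632 + 5704 + 6858 = 19194.
Overall proportion = Σ (Nₕ/N)·p̂ₕ.
Σ Nₕp̂ₕ = 397.92 + 342.24 + 205.74 = 945.9.
945.9 / 19194 = 0.04928... → 0.049.

0.049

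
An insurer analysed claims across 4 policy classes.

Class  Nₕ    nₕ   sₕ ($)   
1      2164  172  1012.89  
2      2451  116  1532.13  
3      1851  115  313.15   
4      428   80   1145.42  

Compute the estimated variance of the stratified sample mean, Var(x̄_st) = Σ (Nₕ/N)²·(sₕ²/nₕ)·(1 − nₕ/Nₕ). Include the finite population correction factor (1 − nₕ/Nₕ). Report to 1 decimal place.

3086.9

N = 6894; Wₕ = Nₕ/N.
class 1: (2164/6894)²·1012.89²/172·(1 − 172/2164) = 541.0036
class 2: (2451/6894)²·1532.13²/116·(1 − 116/2451) = 2436.8056
class 3: (1851/6894)²·313.15²/115·(1 − 115/1851) = 57.6528
class 4: (428/6894)²·1145.42²/80·(1 − 80/428) = 51.3949
Sum = 3086.8569 → 3086.9.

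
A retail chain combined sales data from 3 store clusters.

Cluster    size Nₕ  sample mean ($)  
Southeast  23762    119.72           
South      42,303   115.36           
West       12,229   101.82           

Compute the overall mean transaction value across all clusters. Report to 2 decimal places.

N = 23762 + 42303 + 12229 = 78294.
Overall mean = Σ (Nₕ/N)·x̄ₕ — weight by population share, not a simple average.
Σ Nₕx̄ₕ = 23762·119.72 + 42303·115.36 + 12229·101.82 = 2844786.64 + 4880074.08 + 1245156.78 = 8970017.5.
Divide by N: 8970017.5 / 78294 = 114.5684... → 114.57.

114.57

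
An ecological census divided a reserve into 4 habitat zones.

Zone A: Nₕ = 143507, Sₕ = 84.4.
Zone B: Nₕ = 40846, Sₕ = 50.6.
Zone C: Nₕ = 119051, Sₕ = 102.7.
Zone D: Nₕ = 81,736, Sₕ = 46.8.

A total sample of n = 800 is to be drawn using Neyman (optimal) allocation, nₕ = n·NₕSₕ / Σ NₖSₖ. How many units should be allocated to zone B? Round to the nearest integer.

Σ NₕSₕ = 143507·84.4 + 40846·50.6 + 119051·102.7 + 81736·46.8 = 30230580.9.
Share for B: 2066807.6/30230580.9 = 0.06837.
n_B = 800 × 0.06837 = 54.694... → 55.

55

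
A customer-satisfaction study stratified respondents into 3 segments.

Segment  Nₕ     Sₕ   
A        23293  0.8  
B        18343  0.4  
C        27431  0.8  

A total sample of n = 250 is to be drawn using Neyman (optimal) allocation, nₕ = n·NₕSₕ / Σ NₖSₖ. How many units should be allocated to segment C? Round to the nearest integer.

114

Σ NₕSₕ = 23293·0.8 + 18343·0.4 + 27431·0.8 = 47916.4.
Share for C: 21944.8/47916.4 = 0.45798.
n_C = 250 × 0.45798 = 114.495... → 114.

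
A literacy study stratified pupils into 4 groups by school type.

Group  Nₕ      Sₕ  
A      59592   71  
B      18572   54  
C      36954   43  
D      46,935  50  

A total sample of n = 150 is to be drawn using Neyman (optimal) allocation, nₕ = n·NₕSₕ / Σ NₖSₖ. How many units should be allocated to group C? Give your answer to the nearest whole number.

26

A: NₕSₕ = 59592·71 = 4231032
B: NₕSₕ = 18572·54 = 1002888
C: NₕSₕ = 36954·43 = 1589022
D: NₕSₕ = 46935·50 = 2346750
Σ NₕSₕ = 9169692.
n_C = 150·1589022/9169692 = 25.994... → 26.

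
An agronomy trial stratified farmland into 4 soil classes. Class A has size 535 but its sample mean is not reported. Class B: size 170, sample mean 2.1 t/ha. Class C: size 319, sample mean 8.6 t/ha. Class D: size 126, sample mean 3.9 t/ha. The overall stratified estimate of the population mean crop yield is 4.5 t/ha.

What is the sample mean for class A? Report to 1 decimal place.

Σ Nₕx̄ₕ = N·μ, so 535·x̄_A = 1150·4.5 − (170·2.1 + 319·8.6 + 126·3.9).
= 5175 − 3591.8 = 1583.2.
x̄_A = 1583.2 / 535 = 2.959... → 3.0.

3.0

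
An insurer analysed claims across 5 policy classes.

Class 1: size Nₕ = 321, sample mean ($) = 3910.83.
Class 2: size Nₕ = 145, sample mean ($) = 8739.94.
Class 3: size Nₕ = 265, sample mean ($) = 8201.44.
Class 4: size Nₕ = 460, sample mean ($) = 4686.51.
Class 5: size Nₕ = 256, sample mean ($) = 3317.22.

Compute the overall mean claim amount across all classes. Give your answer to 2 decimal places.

N = 321 + 145 + 265 + 460 + 256 = 1447.
Weight each subgroup mean by Nₕ/N and sum.
Σ Nₕx̄ₕ = 321·3910.83 + 145·8739.94 + 265·8201.44 + 460·4686.51 + 256·3317.22 = 1255376.43 + 1267291.3 + 2173381.6 + 2155794.6 + 849208.32 = 7701052.25.
Divide by N: 7701052.25 / 1447 = 5322.0817... → 5322.08.

5322.08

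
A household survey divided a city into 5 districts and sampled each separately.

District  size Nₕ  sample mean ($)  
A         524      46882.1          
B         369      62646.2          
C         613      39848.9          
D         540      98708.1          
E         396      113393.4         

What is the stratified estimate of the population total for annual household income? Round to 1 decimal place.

170316204.3

A: 524·46882.1 = 24566220.4
B: 369·62646.2 = 23116447.8
C: 613·39848.9 = 24427375.7
D: 540·98708.1 = 53302374
E: 396·113393.4 = 44903786.4
τ̂ = Σ Nₕx̄ₕ = 170316204.3.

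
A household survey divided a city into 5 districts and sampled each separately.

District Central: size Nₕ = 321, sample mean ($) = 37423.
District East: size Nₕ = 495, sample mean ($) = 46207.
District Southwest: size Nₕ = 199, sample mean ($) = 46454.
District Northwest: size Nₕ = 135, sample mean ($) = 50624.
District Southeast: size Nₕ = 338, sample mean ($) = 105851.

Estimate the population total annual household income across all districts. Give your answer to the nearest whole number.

Central: 321·37423 = 12012783
East: 495·46207 = 22872465
Southwest: 199·46454 = 9244346
Northwest: 135·50624 = 6834240
Southeast: 338·105851 = 35777638
τ̂ = Σ Nₕx̄ₕ = 86741472.

86741472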